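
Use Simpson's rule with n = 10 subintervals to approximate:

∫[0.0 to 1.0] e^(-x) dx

f(x) = e^(-x)
a = 0.0, b = 1.0, n = 10
h = (b - a)/n = 0.100000

Simpson's rule: (h/3)[f(x₀) + 4f(x₁) + 2f(x₂) + ... + f(xₙ)]

x_0 = 0.0000, f(x_0) = 1.000000, coefficient = 1
x_1 = 0.1000, f(x_1) = 0.904837, coefficient = 4
x_2 = 0.2000, f(x_2) = 0.818731, coefficient = 2
x_3 = 0.3000, f(x_3) = 0.740818, coefficient = 4
x_4 = 0.4000, f(x_4) = 0.670320, coefficient = 2
x_5 = 0.5000, f(x_5) = 0.606531, coefficient = 4
x_6 = 0.6000, f(x_6) = 0.548812, coefficient = 2
x_7 = 0.7000, f(x_7) = 0.496585, coefficient = 4
x_8 = 0.8000, f(x_8) = 0.449329, coefficient = 2
x_9 = 0.9000, f(x_9) = 0.406570, coefficient = 4
x_10 = 1.0000, f(x_10) = 0.367879, coefficient = 1

I ≈ (0.100000/3) × 18.963627 = 0.632121
Exact value: 0.632121
Error: 0.000000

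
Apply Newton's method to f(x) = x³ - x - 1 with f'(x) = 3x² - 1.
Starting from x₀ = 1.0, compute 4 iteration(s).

f(x) = x³ - x - 1
f'(x) = 3x² - 1
x₀ = 1.0

Newton-Raphson formula: x_{n+1} = x_n - f(x_n)/f'(x_n)

Iteration 1:
  f(1.000000) = -1.000000
  f'(1.000000) = 2.000000
  x_1 = 1.000000 - (-1.000000)/2.000000 = 1.500000
Iteration 2:
  f(1.500000) = 0.875000
  f'(1.500000) = 5.750000
  x_2 = 1.500000 - 0.875000/5.750000 = 1.347826
Iteration 3:
  f(1.347826) = 0.100682
  f'(1.347826) = 4.449905
  x_3 = 1.347826 - 0.100682/4.449905 = 1.325200
Iteration 4:
  f(1.325200) = 0.002058
  f'(1.325200) = 4.268468
  x_4 = 1.325200 - 0.002058/4.268468 = 1.324718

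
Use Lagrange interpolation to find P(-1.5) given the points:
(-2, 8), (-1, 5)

Lagrange interpolation formula:
P(x) = Σ yᵢ × Lᵢ(x)
where Lᵢ(x) = Π_{j≠i} (x - xⱼ)/(xᵢ - xⱼ)

L_0(-1.5) = (-1.5 - (-1))/(-2 - (-1)) = 0.500000
L_1(-1.5) = (-1.5 - (-2))/(-1 - (-2)) = 0.500000

P(-1.5) = 8×L_0(-1.5) + 5×L_1(-1.5)
P(-1.5) = 6.500000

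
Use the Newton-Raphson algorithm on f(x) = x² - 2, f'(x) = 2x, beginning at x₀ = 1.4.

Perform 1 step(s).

f(x) = x² - 2
f'(x) = 2x
x₀ = 1.4

Newton-Raphson formula: x_{n+1} = x_n - f(x_n)/f'(x_n)

Iteration 1:
  f(1.400000) = -0.040000
  f'(1.400000) = 2.800000
  x_1 = 1.400000 - (-0.040000)/2.800000 = 1.414286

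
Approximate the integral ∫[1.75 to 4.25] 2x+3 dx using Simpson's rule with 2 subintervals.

f(x) = 2x+3
a = 1.75, b = 4.25, n = 2
h = (b - a)/n = 1.250000

Simpson's rule: (h/3)[f(x₀) + 4f(x₁) + 2f(x₂) + ... + f(xₙ)]

x_0 = 1.7500, f(x_0) = 6.500000, coefficient = 1
x_1 = 3.0000, f(x_1) = 9.000000, coefficient = 4
x_2 = 4.2500, f(x_2) = 11.500000, coefficient = 1

I ≈ (1.250000/3) × 54.000000 = 22.500000
Exact value: 22.500000
Error: 0.000000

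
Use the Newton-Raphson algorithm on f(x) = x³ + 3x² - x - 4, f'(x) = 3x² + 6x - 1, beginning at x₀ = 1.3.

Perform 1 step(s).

f(x) = x³ + 3x² - x - 4
f'(x) = 3x² + 6x - 1
x₀ = 1.3

Newton-Raphson formula: x_{n+1} = x_n - f(x_n)/f'(x_n)

Iteration 1:
  f(1.300000) = 1.967000
  f'(1.300000) = 11.870000
  x_1 = 1.300000 - 1.967000/11.870000 = 1.134288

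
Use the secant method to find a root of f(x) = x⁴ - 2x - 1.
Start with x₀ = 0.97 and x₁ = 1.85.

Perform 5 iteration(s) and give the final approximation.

f(x) = x⁴ - 2x - 1
x₀ = 0.97, x₁ = 1.85

Secant formula: x_{n+1} = x_n - f(x_n)(x_n - x_{n-1})/(f(x_n) - f(x_{n-1}))

Iteration 1:
  f(0.970000) = -2.054707
  f(1.850000) = 7.013506
  x_2 = 1.850000 - 7.013506×(1.850000 - 0.970000)/(7.013506 - (-2.054707))
       = 1.169393
Iteration 2:
  f(1.850000) = 7.013506
  f(1.169393) = -1.468783
  x_3 = 1.169393 - (-1.468783)×(1.169393 - 1.850000)/(-1.468783 - 7.013506)
       = 1.287246
Iteration 3:
  f(1.169393) = -1.468783
  f(1.287246) = -0.828833
  x_4 = 1.287246 - (-0.828833)×(1.287246 - 1.169393)/(-0.828833 - (-1.468783))
       = 1.439884
Iteration 4:
  f(1.287246) = -0.828833
  f(1.439884) = 0.418664
  x_5 = 1.439884 - 0.418664×(1.439884 - 1.287246)/(0.418664 - (-0.828833))
       = 1.388658
Iteration 5:
  f(1.439884) = 0.418664
  f(1.388658) = -0.058698
  x_6 = 1.388658 - (-0.058698)×(1.388658 - 1.439884)/(-0.058698 - 0.418664)
       = 1.394957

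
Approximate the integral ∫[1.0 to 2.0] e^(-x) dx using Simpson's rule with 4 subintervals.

f(x) = e^(-x)
a = 1.0, b = 2.0, n = 4
h = (b - a)/n = 0.250000

Simpson's rule: (h/3)[f(x₀) + 4f(x₁) + 2f(x₂) + ... + f(xₙ)]

x_0 = 1.0000, f(x_0) = 0.367879, coefficient = 1
x_1 = 1.2500, f(x_1) = 0.286505, coefficient = 4
x_2 = 1.5000, f(x_2) = 0.223130, coefficient = 2
x_3 = 1.7500, f(x_3) = 0.173774, coefficient = 4
x_4 = 2.0000, f(x_4) = 0.135335, coefficient = 1

I ≈ (0.250000/3) × 2.790590 = 0.232549
Exact value: 0.232544
Error: 0.000005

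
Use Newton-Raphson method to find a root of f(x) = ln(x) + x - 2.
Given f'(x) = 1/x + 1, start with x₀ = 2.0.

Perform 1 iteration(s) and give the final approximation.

f(x) = ln(x) + x - 2
f'(x) = 1/x + 1
x₀ = 2.0

Newton-Raphson formula: x_{n+1} = x_n - f(x_n)/f'(x_n)

Iteration 1:
  f(2.000000) = 0.693147
  f'(2.000000) = 1.500000
  x_1 = 2.000000 - 0.693147/1.500000 = 1.537902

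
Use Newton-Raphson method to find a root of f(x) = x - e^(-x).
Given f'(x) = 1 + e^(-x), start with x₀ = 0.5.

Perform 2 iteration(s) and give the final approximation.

f(x) = x - e^(-x)
f'(x) = 1 + e^(-x)
x₀ = 0.5

Newton-Raphson formula: x_{n+1} = x_n - f(x_n)/f'(x_n)

Iteration 1:
  f(0.500000) = -0.106531
  f'(0.500000) = 1.606531
  x_1 = 0.500000 - (-0.106531)/1.606531 = 0.566311
Iteration 2:
  f(0.566311) = -0.001305
  f'(0.566311) = 1.567616
  x_2 = 0.566311 - (-0.001305)/1.567616 = 0.567143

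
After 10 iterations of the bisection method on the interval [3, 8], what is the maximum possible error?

Bisection error bound: |error| ≤ (b-a)/2^n
|error| ≤ (8 - 3)/2^10 = 5/2^10
|error| ≤ 0.0048828125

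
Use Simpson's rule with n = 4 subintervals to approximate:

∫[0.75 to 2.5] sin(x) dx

f(x) = sin(x)
a = 0.75, b = 2.5, n = 4
h = (b - a)/n = 0.437500

Simpson's rule: (h/3)[f(x₀) + 4f(x₁) + 2f(x₂) + ... + f(xₙ)]

x_0 = 0.7500, f(x_0) = 0.681639, coefficient = 1
x_1 = 1.1875, f(x_1) = 0.927437, coefficient = 4
x_2 = 1.6250, f(x_2) = 0.998531, coefficient = 2
x_3 = 2.0625, f(x_3) = 0.881530, coefficient = 4
x_4 = 2.5000, f(x_4) = 0.598472, coefficient = 1

I ≈ (0.437500/3) × 10.513040 = 1.533152
Exact value: 1.532832
Error: 0.000319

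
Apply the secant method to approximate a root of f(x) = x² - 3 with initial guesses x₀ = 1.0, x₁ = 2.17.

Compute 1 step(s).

f(x) = x² - 3
x₀ = 1.0, x₁ = 2.17

Secant formula: x_{n+1} = x_n - f(x_n)(x_n - x_{n-1})/(f(x_n) - f(x_{n-1}))

Iteration 1:
  f(1.000000) = -2.000000
  f(2.170000) = 1.708900
  x_2 = 2.170000 - 1.708900×(2.170000 - 1.000000)/(1.708900 - (-2.000000))
       = 1.630915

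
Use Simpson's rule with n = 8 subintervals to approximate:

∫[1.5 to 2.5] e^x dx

f(x) = e^x
a = 1.5, b = 2.5, n = 8
h = (b - a)/n = 0.125000

Simpson's rule: (h/3)[f(x₀) + 4f(x₁) + 2f(x₂) + ... + f(xₙ)]

x_0 = 1.5000, f(x_0) = 4.481689, coefficient = 1
x_1 = 1.6250, f(x_1) = 5.078419, coefficient = 4
x_2 = 1.7500, f(x_2) = 5.754603, coefficient = 2
x_3 = 1.8750, f(x_3) = 6.520819, coefficient = 4
x_4 = 2.0000, f(x_4) = 7.389056, coefficient = 2
x_5 = 2.1250, f(x_5) = 8.372897, coefficient = 4
x_6 = 2.2500, f(x_6) = 9.487736, coefficient = 2
x_7 = 2.3750, f(x_7) = 10.751013, coefficient = 4
x_8 = 2.5000, f(x_8) = 12.182494, coefficient = 1

I ≈ (0.125000/3) × 184.819568 = 7.700815
Exact value: 7.700805
Error: 0.000010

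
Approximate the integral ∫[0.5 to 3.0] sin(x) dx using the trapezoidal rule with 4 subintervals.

f(x) = sin(x)
a = 0.5, b = 3.0, n = 4
h = (b - a)/n = 0.625000

Trapezoidal rule: (h/2)[f(x₀) + 2f(x₁) + 2f(x₂) + ... + f(xₙ)]

x_0 = 0.5000, f(x_0) = 0.479426, coefficient = 1
x_1 = 1.1250, f(x_1) = 0.902268, coefficient = 2
x_2 = 1.7500, f(x_2) = 0.983986, coefficient = 2
x_3 = 2.3750, f(x_3) = 0.693685, coefficient = 2
x_4 = 3.0000, f(x_4) = 0.141120, coefficient = 1

I ≈ (0.625000/2) × 5.780423 = 1.806382
Exact value: 1.867575
Error: 0.061193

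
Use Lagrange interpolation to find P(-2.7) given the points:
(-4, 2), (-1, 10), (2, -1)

Lagrange interpolation formula:
P(x) = Σ yᵢ × Lᵢ(x)
where Lᵢ(x) = Π_{j≠i} (x - xⱼ)/(xᵢ - xⱼ)

L_0(-2.7) = (-2.7 - (-1))/(-4 - (-1)) × (-2.7 - 2)/(-4 - 2) = 0.443889
L_1(-2.7) = (-2.7 - (-4))/(-1 - (-4)) × (-2.7 - 2)/(-1 - 2) = 0.678889
L_2(-2.7) = (-2.7 - (-4))/(2 - (-4)) × (-2.7 - (-1))/(2 - (-1)) = -0.122778

P(-2.7) = 2×L_0(-2.7) + 10×L_1(-2.7) + (-1)×L_2(-2.7)
P(-2.7) = 7.799444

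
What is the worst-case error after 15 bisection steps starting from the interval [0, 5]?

Bisection error bound: |error| ≤ (b-a)/2^n
|error| ≤ (5 - 0)/2^15 = 5/2^15
|error| ≤ 0.0001525879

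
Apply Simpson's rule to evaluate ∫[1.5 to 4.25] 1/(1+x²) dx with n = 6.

f(x) = 1/(1+x²)
a = 1.5, b = 4.25, n = 6
h = (b - a)/n = 0.458333

Simpson's rule: (h/3)[f(x₀) + 4f(x₁) + 2f(x₂) + ... + f(xₙ)]

x_0 = 1.5000, f(x_0) = 0.307692, coefficient = 1
x_1 = 1.9583, f(x_1) = 0.206822, coefficient = 4
x_2 = 2.4167, f(x_2) = 0.146193, coefficient = 2
x_3 = 2.8750, f(x_3) = 0.107926, coefficient = 4
x_4 = 3.3333, f(x_4) = 0.082569, coefficient = 2
x_5 = 3.7917, f(x_5) = 0.065033, coefficient = 4
x_6 = 4.2500, f(x_6) = 0.052459, coefficient = 1

I ≈ (0.458333/3) × 2.336800 = 0.357011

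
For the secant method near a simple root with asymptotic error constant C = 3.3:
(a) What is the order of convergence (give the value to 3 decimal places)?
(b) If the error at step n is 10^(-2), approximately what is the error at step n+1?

(a) Secant method has superlinear convergence with order φ = (1+√5)/2 ≈ 1.618.
    This means |e_{n+1}| ≈ C|e_n|^1.618.

(b) With |e_n| = 10^(-2) and C = 3.3:
    |e_{n+1}| ≈ 3.3 × (10^(-2))^1.618 = 3.3 × 10^(-3.24)

(a) ≈ 1.618 (golden ratio); (b) |e_{n+1}| ≈ 1.916e-03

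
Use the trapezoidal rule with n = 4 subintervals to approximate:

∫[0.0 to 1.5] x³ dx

f(x) = x³
a = 0.0, b = 1.5, n = 4
h = (b - a)/n = 0.375000

Trapezoidal rule: (h/2)[f(x₀) + 2f(x₁) + 2f(x₂) + ... + f(xₙ)]

x_0 = 0.0000, f(x_0) = 0.000000, coefficient = 1
x_1 = 0.3750, f(x_1) = 0.052734, coefficient = 2
x_2 = 0.7500, f(x_2) = 0.421875, coefficient = 2
x_3 = 1.1250, f(x_3) = 1.423828, coefficient = 2
x_4 = 1.5000, f(x_4) = 3.375000, coefficient = 1

I ≈ (0.375000/2) × 7.171875 = 1.344727
Exact value: 1.265625
Error: 0.079102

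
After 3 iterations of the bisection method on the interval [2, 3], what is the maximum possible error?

Bisection error bound: |error| ≤ (b-a)/2^n
|error| ≤ (3 - 2)/2^3 = 1/2^3
|error| ≤ 0.1250000000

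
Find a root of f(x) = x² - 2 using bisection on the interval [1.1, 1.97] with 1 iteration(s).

f(x) = x² - 2
Initial interval: [1.1, 1.97]

Iteration 1:
  c_1 = (1.100000 + 1.970000)/2 = 1.535000
  f(c_1) = f(1.535000) = 0.356225
  f(a) × f(c) < 0, new interval: [1.100000, 1.535000]

After 1 iteration(s), the approximation is c_1 = 1.535000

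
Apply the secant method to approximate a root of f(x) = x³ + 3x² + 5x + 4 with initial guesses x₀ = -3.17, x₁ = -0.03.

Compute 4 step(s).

f(x) = x³ + 3x² + 5x + 4
x₀ = -3.17, x₁ = -0.03

Secant formula: x_{n+1} = x_n - f(x_n)(x_n - x_{n-1})/(f(x_n) - f(x_{n-1}))

Iteration 1:
  f(-3.170000) = -13.558313
  f(-0.030000) = 3.852673
  x_2 = -0.030000 - 3.852673×(-0.030000 - (-3.170000))/(3.852673 - (-13.558313))
       = -0.724814
Iteration 2:
  f(-0.030000) = 3.852673
  f(-0.724814) = 1.571212
  x_3 = -0.724814 - 1.571212×(-0.724814 - (-0.030000))/(1.571212 - 3.852673)
       = -1.203323
Iteration 3:
  f(-0.724814) = 1.571212
  f(-1.203323) = 0.584949
  x_4 = -1.203323 - 0.584949×(-1.203323 - (-0.724814))/(0.584949 - 1.571212)
       = -1.487125
Iteration 4:
  f(-1.203323) = 0.584949
  f(-1.487125) = -0.089840
  x_5 = -1.487125 - (-0.089840)×(-1.487125 - (-1.203323))/(-0.089840 - 0.584949)
       = -1.449340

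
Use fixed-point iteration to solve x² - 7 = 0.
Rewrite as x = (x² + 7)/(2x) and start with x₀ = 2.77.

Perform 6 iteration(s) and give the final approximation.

Equation: x² - 7 = 0
Fixed-point form: x = (x² + 7)/(2x)
x₀ = 2.77

x_1 = g(2.770000) = 2.648538
x_2 = g(2.648538) = 2.645753
x_3 = g(2.645753) = 2.645751
x_4 = g(2.645751) = 2.645751
x_5 = g(2.645751) = 2.645751
x_6 = g(2.645751) = 2.645751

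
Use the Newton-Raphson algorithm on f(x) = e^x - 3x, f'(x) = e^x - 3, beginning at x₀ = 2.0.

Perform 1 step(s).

f(x) = e^x - 3x
f'(x) = e^x - 3
x₀ = 2.0

Newton-Raphson formula: x_{n+1} = x_n - f(x_n)/f'(x_n)

Iteration 1:
  f(2.000000) = 1.389056
  f'(2.000000) = 4.389056
  x_1 = 2.000000 - 1.389056/4.389056 = 1.683518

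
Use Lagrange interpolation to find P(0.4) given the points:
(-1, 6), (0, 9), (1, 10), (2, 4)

Lagrange interpolation formula:
P(x) = Σ yᵢ × Lᵢ(x)
where Lᵢ(x) = Π_{j≠i} (x - xⱼ)/(xᵢ - xⱼ)

L_0(0.4) = (0.4 - 0)/(-1 - 0) × (0.4 - 1)/(-1 - 1) × (0.4 - 2)/(-1 - 2) = -0.064000
L_1(0.4) = (0.4 - (-1))/(0 - (-1)) × (0.4 - 1)/(0 - 1) × (0.4 - 2)/(0 - 2) = 0.672000
L_2(0.4) = (0.4 - (-1))/(1 - (-1)) × (0.4 - 0)/(1 - 0) × (0.4 - 2)/(1 - 2) = 0.448000
L_3(0.4) = (0.4 - (-1))/(2 - (-1)) × (0.4 - 0)/(2 - 0) × (0.4 - 1)/(2 - 1) = -0.056000

P(0.4) = 6×L_0(0.4) + 9×L_1(0.4) + 10×L_2(0.4) + 4×L_3(0.4)
P(0.4) = 9.920000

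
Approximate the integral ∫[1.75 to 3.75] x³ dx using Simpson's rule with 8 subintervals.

f(x) = x³
a = 1.75, b = 3.75, n = 8
h = (b - a)/n = 0.250000

Simpson's rule: (h/3)[f(x₀) + 4f(x₁) + 2f(x₂) + ... + f(xₙ)]

x_0 = 1.7500, f(x_0) = 5.359375, coefficient = 1
x_1 = 2.0000, f(x_1) = 8.000000, coefficient = 4
x_2 = 2.2500, f(x_2) = 11.390625, coefficient = 2
x_3 = 2.5000, f(x_3) = 15.625000, coefficient = 4
x_4 = 2.7500, f(x_4) = 20.796875, coefficient = 2
x_5 = 3.0000, f(x_5) = 27.000000, coefficient = 4
x_6 = 3.2500, f(x_6) = 34.328125, coefficient = 2
x_7 = 3.5000, f(x_7) = 42.875000, coefficient = 4
x_8 = 3.7500, f(x_8) = 52.734375, coefficient = 1

I ≈ (0.250000/3) × 565.125000 = 47.093750
Exact value: 47.093750
Error: 0.000000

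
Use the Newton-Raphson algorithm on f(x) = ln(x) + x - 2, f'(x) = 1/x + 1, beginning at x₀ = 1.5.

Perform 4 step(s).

f(x) = ln(x) + x - 2
f'(x) = 1/x + 1
x₀ = 1.5

Newton-Raphson formula: x_{n+1} = x_n - f(x_n)/f'(x_n)

Iteration 1:
  f(1.500000) = -0.094535
  f'(1.500000) = 1.666667
  x_1 = 1.500000 - (-0.094535)/1.666667 = 1.556721
Iteration 2:
  f(1.556721) = -0.000697
  f'(1.556721) = 1.642376
  x_2 = 1.556721 - (-0.000697)/1.642376 = 1.557146
Iteration 3:
  f(1.557146) = 0.000000
  f'(1.557146) = 1.642201
  x_3 = 1.557146 - 0.000000/1.642201 = 1.557146
Iteration 4:
  f(1.557146) = 0.000000
  f'(1.557146) = 1.642201
  x_4 = 1.557146 - 0.000000/1.642201 = 1.557146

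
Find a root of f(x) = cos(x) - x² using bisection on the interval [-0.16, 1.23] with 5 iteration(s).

f(x) = cos(x) - x²
Initial interval: [-0.16, 1.23]

Iteration 1:
  c_1 = (-0.160000 + 1.230000)/2 = 0.535000
  f(c_1) = f(0.535000) = 0.574044
  f(a) × f(c) ≥ 0, new interval: [0.535000, 1.230000]
Iteration 2:
  c_2 = (0.535000 + 1.230000)/2 = 0.882500
  f(c_2) = f(0.882500) = -0.143584
  f(a) × f(c) < 0, new interval: [0.535000, 0.882500]
Iteration 3:
  c_3 = (0.535000 + 0.882500)/2 = 0.708750
  f(c_3) = f(0.708750) = 0.256850
  f(a) × f(c) ≥ 0, new interval: [0.708750, 0.882500]
Iteration 4:
  c_4 = (0.708750 + 0.882500)/2 = 0.795625
  f(c_4) = f(0.795625) = 0.066819
  f(a) × f(c) ≥ 0, new interval: [0.795625, 0.882500]
Iteration 5:
  c_5 = (0.795625 + 0.882500)/2 = 0.839063
  f(c_5) = f(0.839063) = -0.035865
  f(a) × f(c) < 0, new interval: [0.795625, 0.839063]

After 5 iteration(s), the approximation is c_5 = 0.839063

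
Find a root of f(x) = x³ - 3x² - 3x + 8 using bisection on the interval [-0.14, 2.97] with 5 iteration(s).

f(x) = x³ - 3x² - 3x + 8
Initial interval: [-0.14, 2.97]

Iteration 1:
  c_1 = (-0.140000 + 2.970000)/2 = 1.415000
  f(c_1) = f(1.415000) = 0.581473
  f(a) × f(c) ≥ 0, new interval: [1.415000, 2.970000]
Iteration 2:
  c_2 = (1.415000 + 2.970000)/2 = 2.192500
  f(c_2) = f(2.192500) = -2.459198
  f(a) × f(c) < 0, new interval: [1.415000, 2.192500]
Iteration 3:
  c_3 = (1.415000 + 2.192500)/2 = 1.803750
  f(c_3) = f(1.803750) = -1.303266
  f(a) × f(c) < 0, new interval: [1.415000, 1.803750]
Iteration 4:
  c_4 = (1.415000 + 1.803750)/2 = 1.609375
  f(c_4) = f(1.609375) = -0.429966
  f(a) × f(c) < 0, new interval: [1.415000, 1.609375]
Iteration 5:
  c_5 = (1.415000 + 1.609375)/2 = 1.512188
  f(c_5) = f(1.512188) = 0.061240
  f(a) × f(c) ≥ 0, new interval: [1.512188, 1.609375]

After 5 iteration(s), the approximation is c_5 = 1.512188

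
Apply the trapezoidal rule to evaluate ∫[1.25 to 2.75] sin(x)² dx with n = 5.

f(x) = sin(x)²
a = 1.25, b = 2.75, n = 5
h = (b - a)/n = 0.300000

Trapezoidal rule: (h/2)[f(x₀) + 2f(x₁) + 2f(x₂) + ... + f(xₙ)]

x_0 = 1.2500, f(x_0) = 0.900572, coefficient = 1
x_1 = 1.5500, f(x_1) = 0.999568, coefficient = 2
x_2 = 1.8500, f(x_2) = 0.924050, coefficient = 2
x_3 = 2.1500, f(x_3) = 0.700400, coefficient = 2
x_4 = 2.4500, f(x_4) = 0.406744, coefficient = 2
x_5 = 2.7500, f(x_5) = 0.145665, coefficient = 1

I ≈ (0.300000/2) × 7.107759 = 1.066164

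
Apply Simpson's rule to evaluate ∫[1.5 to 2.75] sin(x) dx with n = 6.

f(x) = sin(x)
a = 1.5, b = 2.75, n = 6
h = (b - a)/n = 0.208333

Simpson's rule: (h/3)[f(x₀) + 4f(x₁) + 2f(x₂) + ... + f(xₙ)]

x_0 = 1.5000, f(x_0) = 0.997495, coefficient = 1
x_1 = 1.7083, f(x_1) = 0.990557, coefficient = 4
x_2 = 1.9167, f(x_2) = 0.940781, coefficient = 2
x_3 = 2.1250, f(x_3) = 0.850320, coefficient = 4
x_4 = 2.3333, f(x_4) = 0.723086, coefficient = 2
x_5 = 2.5417, f(x_5) = 0.564581, coefficient = 4
x_6 = 2.7500, f(x_6) = 0.381661, coefficient = 1

I ≈ (0.208333/3) × 14.328721 = 0.995050
Exact value: 0.995040
Error: 0.000010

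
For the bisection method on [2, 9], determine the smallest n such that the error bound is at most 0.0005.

We need (b-a)/2^n ≤ 0.0005
(9 - 2)/2^n ≤ 0.0005
7/2^n ≤ 0.0005
2^n ≥ 14000
n ≥ log₂(14000) = 13.77
n ≥ 14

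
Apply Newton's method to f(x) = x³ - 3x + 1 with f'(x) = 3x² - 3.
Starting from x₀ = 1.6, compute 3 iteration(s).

f(x) = x³ - 3x + 1
f'(x) = 3x² - 3
x₀ = 1.6

Newton-Raphson formula: x_{n+1} = x_n - f(x_n)/f'(x_n)

Iteration 1:
  f(1.600000) = 0.296000
  f'(1.600000) = 4.680000
  x_1 = 1.600000 - 0.296000/4.680000 = 1.536752
Iteration 2:
  f(1.536752) = 0.018948
  f'(1.536752) = 4.084821
  x_2 = 1.536752 - 0.018948/4.084821 = 1.532113
Iteration 3:
  f(1.532113) = 0.000099
  f'(1.532113) = 4.042114
  x_3 = 1.532113 - 0.000099/4.042114 = 1.532089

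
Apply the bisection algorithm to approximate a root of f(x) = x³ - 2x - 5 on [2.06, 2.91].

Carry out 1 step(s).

f(x) = x³ - 2x - 5
Initial interval: [2.06, 2.91]

Iteration 1:
  c_1 = (2.060000 + 2.910000)/2 = 2.485000
  f(c_1) = f(2.485000) = 5.375434
  f(a) × f(c) < 0, new interval: [2.060000, 2.485000]

After 1 iteration(s), the approximation is c_1 = 2.485000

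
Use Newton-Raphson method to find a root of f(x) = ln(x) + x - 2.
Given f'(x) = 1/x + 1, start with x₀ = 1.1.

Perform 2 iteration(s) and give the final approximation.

f(x) = ln(x) + x - 2
f'(x) = 1/x + 1
x₀ = 1.1

Newton-Raphson formula: x_{n+1} = x_n - f(x_n)/f'(x_n)

Iteration 1:
  f(1.100000) = -0.804690
  f'(1.100000) = 1.909091
  x_1 = 1.100000 - (-0.804690)/1.909091 = 1.521504
Iteration 2:
  f(1.521504) = -0.058796
  f'(1.521504) = 1.657244
  x_2 = 1.521504 - (-0.058796)/1.657244 = 1.556983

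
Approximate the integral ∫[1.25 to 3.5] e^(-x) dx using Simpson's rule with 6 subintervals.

f(x) = e^(-x)
a = 1.25, b = 3.5, n = 6
h = (b - a)/n = 0.375000

Simpson's rule: (h/3)[f(x₀) + 4f(x₁) + 2f(x₂) + ... + f(xₙ)]

x_0 = 1.2500, f(x_0) = 0.286505, coefficient = 1
x_1 = 1.6250, f(x_1) = 0.196912, coefficient = 4
x_2 = 2.0000, f(x_2) = 0.135335, coefficient = 2
x_3 = 2.3750, f(x_3) = 0.093014, coefficient = 4
x_4 = 2.7500, f(x_4) = 0.063928, coefficient = 2
x_5 = 3.1250, f(x_5) = 0.043937, coefficient = 4
x_6 = 3.5000, f(x_6) = 0.030197, coefficient = 1

I ≈ (0.375000/3) × 2.050681 = 0.256335
Exact value: 0.256307
Error: 0.000028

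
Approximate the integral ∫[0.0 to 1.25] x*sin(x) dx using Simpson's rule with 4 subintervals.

f(x) = x*sin(x)
a = 0.0, b = 1.25, n = 4
h = (b - a)/n = 0.312500

Simpson's rule: (h/3)[f(x₀) + 4f(x₁) + 2f(x₂) + ... + f(xₙ)]

x_0 = 0.0000, f(x_0) = 0.000000, coefficient = 1
x_1 = 0.3125, f(x_1) = 0.096075, coefficient = 4
x_2 = 0.6250, f(x_2) = 0.365686, coefficient = 2
x_3 = 0.9375, f(x_3) = 0.755701, coefficient = 4
x_4 = 1.2500, f(x_4) = 1.186231, coefficient = 1

I ≈ (0.312500/3) × 5.324705 = 0.554657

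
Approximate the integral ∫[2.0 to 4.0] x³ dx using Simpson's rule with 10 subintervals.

f(x) = x³
a = 2.0, b = 4.0, n = 10
h = (b - a)/n = 0.200000

Simpson's rule: (h/3)[f(x₀) + 4f(x₁) + 2f(x₂) + ... + f(xₙ)]

x_0 = 2.0000, f(x_0) = 8.000000, coefficient = 1
x_1 = 2.2000, f(x_1) = 10.648000, coefficient = 4
x_2 = 2.4000, f(x_2) = 13.824000, coefficient = 2
x_3 = 2.6000, f(x_3) = 17.576000, coefficient = 4
x_4 = 2.8000, f(x_4) = 21.952000, coefficient = 2
x_5 = 3.0000, f(x_5) = 27.000000, coefficient = 4
x_6 = 3.2000, f(x_6) = 32.768000, coefficient = 2
x_7 = 3.4000, f(x_7) = 39.304000, coefficient = 4
x_8 = 3.6000, f(x_8) = 46.656000, coefficient = 2
x_9 = 3.8000, f(x_9) = 54.872000, coefficient = 4
x_10 = 4.0000, f(x_10) = 64.000000, coefficient = 1

I ≈ (0.200000/3) × 900.000000 = 60.000000
Exact value: 60.000000
Error: 0.000000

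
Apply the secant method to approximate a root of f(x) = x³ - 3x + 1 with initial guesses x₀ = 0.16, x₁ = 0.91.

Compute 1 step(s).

f(x) = x³ - 3x + 1
x₀ = 0.16, x₁ = 0.91

Secant formula: x_{n+1} = x_n - f(x_n)(x_n - x_{n-1})/(f(x_n) - f(x_{n-1}))

Iteration 1:
  f(0.160000) = 0.524096
  f(0.910000) = -0.976429
  x_2 = 0.910000 - (-0.976429)×(0.910000 - 0.160000)/(-0.976429 - 0.524096)
       = 0.421956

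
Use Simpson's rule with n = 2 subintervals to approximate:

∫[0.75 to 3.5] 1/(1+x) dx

f(x) = 1/(1+x)
a = 0.75, b = 3.5, n = 2
h = (b - a)/n = 1.375000

Simpson's rule: (h/3)[f(x₀) + 4f(x₁) + 2f(x₂) + ... + f(xₙ)]

x_0 = 0.7500, f(x_0) = 0.571429, coefficient = 1
x_1 = 2.1250, f(x_1) = 0.320000, coefficient = 4
x_2 = 3.5000, f(x_2) = 0.222222, coefficient = 1

I ≈ (1.375000/3) × 2.073651 = 0.950423
Exact value: 0.944462
Error: 0.005962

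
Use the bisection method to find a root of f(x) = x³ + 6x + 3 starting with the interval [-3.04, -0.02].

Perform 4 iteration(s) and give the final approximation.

f(x) = x³ + 6x + 3
Initial interval: [-3.04, -0.02]

Iteration 1:
  c_1 = (-3.040000 + (-0.020000))/2 = -1.530000
  f(c_1) = f(-1.530000) = -9.761577
  f(a) × f(c) ≥ 0, new interval: [-1.530000, -0.020000]
Iteration 2:
  c_2 = (-1.530000 + (-0.020000))/2 = -0.775000
  f(c_2) = f(-0.775000) = -2.115484
  f(a) × f(c) ≥ 0, new interval: [-0.775000, -0.020000]
Iteration 3:
  c_3 = (-0.775000 + (-0.020000))/2 = -0.397500
  f(c_3) = f(-0.397500) = 0.552193
  f(a) × f(c) < 0, new interval: [-0.775000, -0.397500]
Iteration 4:
  c_4 = (-0.775000 + (-0.397500))/2 = -0.586250
  f(c_4) = f(-0.586250) = -0.718988
  f(a) × f(c) ≥ 0, new interval: [-0.586250, -0.397500]

After 4 iteration(s), the approximation is c_4 = -0.586250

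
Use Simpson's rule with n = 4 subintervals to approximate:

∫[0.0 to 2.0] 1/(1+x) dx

f(x) = 1/(1+x)
a = 0.0, b = 2.0, n = 4
h = (b - a)/n = 0.500000

Simpson's rule: (h/3)[f(x₀) + 4f(x₁) + 2f(x₂) + ... + f(xₙ)]

x_0 = 0.0000, f(x_0) = 1.000000, coefficient = 1
x_1 = 0.5000, f(x_1) = 0.666667, coefficient = 4
x_2 = 1.0000, f(x_2) = 0.500000, coefficient = 2
x_3 = 1.5000, f(x_3) = 0.400000, coefficient = 4
x_4 = 2.0000, f(x_4) = 0.333333, coefficient = 1

I ≈ (0.500000/3) × 6.600000 = 1.100000
Exact value: 1.098612
Error: 0.001388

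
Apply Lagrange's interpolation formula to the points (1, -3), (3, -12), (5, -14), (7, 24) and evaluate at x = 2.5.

Lagrange interpolation formula:
P(x) = Σ yᵢ × Lᵢ(x)
where Lᵢ(x) = Π_{j≠i} (x - xⱼ)/(xᵢ - xⱼ)

L_0(2.5) = (2.5 - 3)/(1 - 3) × (2.5 - 5)/(1 - 5) × (2.5 - 7)/(1 - 7) = 0.117188
L_1(2.5) = (2.5 - 1)/(3 - 1) × (2.5 - 5)/(3 - 5) × (2.5 - 7)/(3 - 7) = 1.054688
L_2(2.5) = (2.5 - 1)/(5 - 1) × (2.5 - 3)/(5 - 3) × (2.5 - 7)/(5 - 7) = -0.210938
L_3(2.5) = (2.5 - 1)/(7 - 1) × (2.5 - 3)/(7 - 3) × (2.5 - 5)/(7 - 5) = 0.039062

P(2.5) = (-3)×L_0(2.5) + (-12)×L_1(2.5) + (-14)×L_2(2.5) + 24×L_3(2.5)
P(2.5) = -9.117188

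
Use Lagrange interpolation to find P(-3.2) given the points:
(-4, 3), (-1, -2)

Lagrange interpolation formula:
P(x) = Σ yᵢ × Lᵢ(x)
where Lᵢ(x) = Π_{j≠i} (x - xⱼ)/(xᵢ - xⱼ)

L_0(-3.2) = (-3.2 - (-1))/(-4 - (-1)) = 0.733333
L_1(-3.2) = (-3.2 - (-4))/(-1 - (-4)) = 0.266667

P(-3.2) = 3×L_0(-3.2) + (-2)×L_1(-3.2)
P(-3.2) = 1.666667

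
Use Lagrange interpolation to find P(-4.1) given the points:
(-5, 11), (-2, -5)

Lagrange interpolation formula:
P(x) = Σ yᵢ × Lᵢ(x)
where Lᵢ(x) = Π_{j≠i} (x - xⱼ)/(xᵢ - xⱼ)

L_0(-4.1) = (-4.1 - (-2))/(-5 - (-2)) = 0.700000
L_1(-4.1) = (-4.1 - (-5))/(-2 - (-5)) = 0.300000

P(-4.1) = 11×L_0(-4.1) + (-5)×L_1(-4.1)
P(-4.1) = 6.200000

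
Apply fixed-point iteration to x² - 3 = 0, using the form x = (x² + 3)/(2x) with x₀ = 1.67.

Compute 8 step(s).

Equation: x² - 3 = 0
Fixed-point form: x = (x² + 3)/(2x)
x₀ = 1.67

x_1 = g(1.670000) = 1.733204
x_2 = g(1.733204) = 1.732051
x_3 = g(1.732051) = 1.732051
x_4 = g(1.732051) = 1.732051
x_5 = g(1.732051) = 1.732051
x_6 = g(1.732051) = 1.732051
x_7 = g(1.732051) = 1.732051
x_8 = g(1.732051) = 1.732051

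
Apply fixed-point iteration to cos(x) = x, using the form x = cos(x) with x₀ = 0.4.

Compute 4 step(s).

Equation: cos(x) = x
Fixed-point form: x = cos(x)
x₀ = 0.4

x_1 = g(0.400000) = 0.921061
x_2 = g(0.921061) = 0.604976
x_3 = g(0.604976) = 0.822516
x_4 = g(0.822516) = 0.680380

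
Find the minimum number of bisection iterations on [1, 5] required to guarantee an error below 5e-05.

We need (b-a)/2^n ≤ 5e-05
(5 - 1)/2^n ≤ 5e-05
4/2^n ≤ 5e-05
2^n ≥ 80000
n ≥ log₂(80000) = 16.29
n ≥ 17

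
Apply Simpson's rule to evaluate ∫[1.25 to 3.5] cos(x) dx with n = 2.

f(x) = cos(x)
a = 1.25, b = 3.5, n = 2
h = (b - a)/n = 1.125000

Simpson's rule: (h/3)[f(x₀) + 4f(x₁) + 2f(x₂) + ... + f(xₙ)]

x_0 = 1.2500, f(x_0) = 0.315322, coefficient = 1
x_1 = 2.3750, f(x_1) = -0.720278, coefficient = 4
x_2 = 3.5000, f(x_2) = -0.936457, coefficient = 1

I ≈ (1.125000/3) × -3.502248 = -1.313343
Exact value: -1.299768
Error: 0.013575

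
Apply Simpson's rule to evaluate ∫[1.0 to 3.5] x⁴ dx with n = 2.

f(x) = x⁴
a = 1.0, b = 3.5, n = 2
h = (b - a)/n = 1.250000

Simpson's rule: (h/3)[f(x₀) + 4f(x₁) + 2f(x₂) + ... + f(xₙ)]

x_0 = 1.0000, f(x_0) = 1.000000, coefficient = 1
x_1 = 2.2500, f(x_1) = 25.628906, coefficient = 4
x_2 = 3.5000, f(x_2) = 150.062500, coefficient = 1

I ≈ (1.250000/3) × 253.578125 = 105.657552
Exact value: 104.843750
Error: 0.813802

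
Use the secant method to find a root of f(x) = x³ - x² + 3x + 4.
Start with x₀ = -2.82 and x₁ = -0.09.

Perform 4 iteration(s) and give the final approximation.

f(x) = x³ - x² + 3x + 4
x₀ = -2.82, x₁ = -0.09

Secant formula: x_{n+1} = x_n - f(x_n)(x_n - x_{n-1})/(f(x_n) - f(x_{n-1}))

Iteration 1:
  f(-2.820000) = -34.838168
  f(-0.090000) = 3.721171
  x_2 = -0.090000 - 3.721171×(-0.090000 - (-2.820000))/(3.721171 - (-34.838168))
       = -0.353459
Iteration 2:
  f(-0.090000) = 3.721171
  f(-0.353459) = 2.770532
  x_3 = -0.353459 - 2.770532×(-0.353459 - (-0.090000))/(2.770532 - 3.721171)
       = -1.121280
Iteration 3:
  f(-0.353459) = 2.770532
  f(-1.121280) = -2.030859
  x_4 = -1.121280 - (-2.030859)×(-1.121280 - (-0.353459))/(-2.030859 - 2.770532)
       = -0.796512
Iteration 4:
  f(-1.121280) = -2.030859
  f(-0.796512) = 0.470699
  x_5 = -0.796512 - 0.470699×(-0.796512 - (-1.121280))/(0.470699 - (-2.030859))
       = -0.857621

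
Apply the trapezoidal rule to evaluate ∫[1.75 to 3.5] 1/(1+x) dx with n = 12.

f(x) = 1/(1+x)
a = 1.75, b = 3.5, n = 12
h = (b - a)/n = 0.145833

Trapezoidal rule: (h/2)[f(x₀) + 2f(x₁) + 2f(x₂) + ... + f(xₙ)]

x_0 = 1.7500, f(x_0) = 0.363636, coefficient = 1
x_1 = 1.8958, f(x_1) = 0.345324, coefficient = 2
x_2 = 2.0417, f(x_2) = 0.328767, coefficient = 2
x_3 = 2.1875, f(x_3) = 0.313725, coefficient = 2
x_4 = 2.3333, f(x_4) = 0.300000, coefficient = 2
x_5 = 2.4792, f(x_5) = 0.287425, coefficient = 2
x_6 = 2.6250, f(x_6) = 0.275862, coefficient = 2
x_7 = 2.7708, f(x_7) = 0.265193, coefficient = 2
x_8 = 2.9167, f(x_8) = 0.255319, coefficient = 2
x_9 = 3.0625, f(x_9) = 0.246154, coefficient = 2
x_10 = 3.2083, f(x_10) = 0.237624, coefficient = 2
x_11 = 3.3542, f(x_11) = 0.229665, coefficient = 2
x_12 = 3.5000, f(x_12) = 0.222222, coefficient = 1

I ≈ (0.145833/2) × 6.755976 = 0.492623
Exact value: 0.492476
Error: 0.000147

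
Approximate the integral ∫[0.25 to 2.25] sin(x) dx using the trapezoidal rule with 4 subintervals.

f(x) = sin(x)
a = 0.25, b = 2.25, n = 4
h = (b - a)/n = 0.500000

Trapezoidal rule: (h/2)[f(x₀) + 2f(x₁) + 2f(x₂) + ... + f(xₙ)]

x_0 = 0.2500, f(x_0) = 0.247404, coefficient = 1
x_1 = 0.7500, f(x_1) = 0.681639, coefficient = 2
x_2 = 1.2500, f(x_2) = 0.948985, coefficient = 2
x_3 = 1.7500, f(x_3) = 0.983986, coefficient = 2
x_4 = 2.2500, f(x_4) = 0.778073, coefficient = 1

I ≈ (0.500000/2) × 6.254696 = 1.563674
Exact value: 1.597086
Error: 0.033412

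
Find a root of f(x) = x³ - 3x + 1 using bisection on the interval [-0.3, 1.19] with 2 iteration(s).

f(x) = x³ - 3x + 1
Initial interval: [-0.3, 1.19]

Iteration 1:
  c_1 = (-0.300000 + 1.190000)/2 = 0.445000
  f(c_1) = f(0.445000) = -0.246879
  f(a) × f(c) < 0, new interval: [-0.300000, 0.445000]
Iteration 2:
  c_2 = (-0.300000 + 0.445000)/2 = 0.072500
  f(c_2) = f(0.072500) = 0.782881
  f(a) × f(c) ≥ 0, new interval: [0.072500, 0.445000]

After 2 iteration(s), the approximation is c_2 = 0.072500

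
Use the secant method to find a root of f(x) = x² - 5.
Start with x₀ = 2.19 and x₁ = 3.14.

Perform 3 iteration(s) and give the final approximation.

f(x) = x² - 5
x₀ = 2.19, x₁ = 3.14

Secant formula: x_{n+1} = x_n - f(x_n)(x_n - x_{n-1})/(f(x_n) - f(x_{n-1}))

Iteration 1:
  f(2.190000) = -0.203900
  f(3.140000) = 4.859600
  x_2 = 3.140000 - 4.859600×(3.140000 - 2.190000)/(4.859600 - (-0.203900))
       = 2.228255
Iteration 2:
  f(3.140000) = 4.859600
  f(2.228255) = -0.034879
  x_3 = 2.228255 - (-0.034879)×(2.228255 - 3.140000)/(-0.034879 - 4.859600)
       = 2.234752
Iteration 3:
  f(2.228255) = -0.034879
  f(2.234752) = -0.005882
  x_4 = 2.234752 - (-0.005882)×(2.234752 - 2.228255)/(-0.005882 - (-0.034879))
       = 2.236070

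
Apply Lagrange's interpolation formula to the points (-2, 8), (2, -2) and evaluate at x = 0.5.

Lagrange interpolation formula:
P(x) = Σ yᵢ × Lᵢ(x)
where Lᵢ(x) = Π_{j≠i} (x - xⱼ)/(xᵢ - xⱼ)

L_0(0.5) = (0.5 - 2)/(-2 - 2) = 0.375000
L_1(0.5) = (0.5 - (-2))/(2 - (-2)) = 0.625000

P(0.5) = 8×L_0(0.5) + (-2)×L_1(0.5)
P(0.5) = 1.750000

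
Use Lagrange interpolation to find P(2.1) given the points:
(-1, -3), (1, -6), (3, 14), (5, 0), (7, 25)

Lagrange interpolation formula:
P(x) = Σ yᵢ × Lᵢ(x)
where Lᵢ(x) = Π_{j≠i} (x - xⱼ)/(xᵢ - xⱼ)

L_0(2.1) = (2.1 - 1)/(-1 - 1) × (2.1 - 3)/(-1 - 3) × (2.1 - 5)/(-1 - 5) × (2.1 - 7)/(-1 - 7) = -0.036635
L_1(2.1) = (2.1 - (-1))/(1 - (-1)) × (2.1 - 3)/(1 - 3) × (2.1 - 5)/(1 - 5) × (2.1 - 7)/(1 - 7) = 0.412978
L_2(2.1) = (2.1 - (-1))/(3 - (-1)) × (2.1 - 1)/(3 - 1) × (2.1 - 5)/(3 - 5) × (2.1 - 7)/(3 - 7) = 0.757127
L_3(2.1) = (2.1 - (-1))/(5 - (-1)) × (2.1 - 1)/(5 - 1) × (2.1 - 3)/(5 - 3) × (2.1 - 7)/(5 - 7) = -0.156647
L_4(2.1) = (2.1 - (-1))/(7 - (-1)) × (2.1 - 1)/(7 - 1) × (2.1 - 3)/(7 - 3) × (2.1 - 5)/(7 - 5) = 0.023177

P(2.1) = (-3)×L_0(2.1) + (-6)×L_1(2.1) + 14×L_2(2.1) + 0×L_3(2.1) + 25×L_4(2.1)
P(2.1) = 8.811242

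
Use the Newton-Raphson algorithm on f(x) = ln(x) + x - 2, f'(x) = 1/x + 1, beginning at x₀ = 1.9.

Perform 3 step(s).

f(x) = ln(x) + x - 2
f'(x) = 1/x + 1
x₀ = 1.9

Newton-Raphson formula: x_{n+1} = x_n - f(x_n)/f'(x_n)

Iteration 1:
  f(1.900000) = 0.541854
  f'(1.900000) = 1.526316
  x_1 = 1.900000 - 0.541854/1.526316 = 1.544992
Iteration 2:
  f(1.544992) = -0.019989
  f'(1.544992) = 1.647252
  x_2 = 1.544992 - (-0.019989)/1.647252 = 1.557127
Iteration 3:
  f(1.557127) = -0.000031
  f'(1.557127) = 1.642208
  x_3 = 1.557127 - (-0.000031)/1.642208 = 1.557146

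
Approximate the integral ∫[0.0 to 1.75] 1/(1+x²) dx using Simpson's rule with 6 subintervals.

f(x) = 1/(1+x²)
a = 0.0, b = 1.75, n = 6
h = (b - a)/n = 0.291667

Simpson's rule: (h/3)[f(x₀) + 4f(x₁) + 2f(x₂) + ... + f(xₙ)]

x_0 = 0.0000, f(x_0) = 1.000000, coefficient = 1
x_1 = 0.2917, f(x_1) = 0.921600, coefficient = 4
x_2 = 0.5833, f(x_2) = 0.746114, coefficient = 2
x_3 = 0.8750, f(x_3) = 0.566372, coefficient = 4
x_4 = 1.1667, f(x_4) = 0.423529, coefficient = 2
x_5 = 1.4583, f(x_5) = 0.319822, coefficient = 4
x_6 = 1.7500, f(x_6) = 0.246154, coefficient = 1

I ≈ (0.291667/3) × 10.816617 = 1.051616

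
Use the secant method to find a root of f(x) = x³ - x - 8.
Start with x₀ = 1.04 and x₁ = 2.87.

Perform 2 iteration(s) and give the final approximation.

f(x) = x³ - x - 8
x₀ = 1.04, x₁ = 2.87

Secant formula: x_{n+1} = x_n - f(x_n)(x_n - x_{n-1})/(f(x_n) - f(x_{n-1}))

Iteration 1:
  f(1.040000) = -7.915136
  f(2.870000) = 12.769903
  x_2 = 2.870000 - 12.769903×(2.870000 - 1.040000)/(12.769903 - (-7.915136))
       = 1.740250
Iteration 2:
  f(2.870000) = 12.769903
  f(1.740250) = -4.469955
  x_3 = 1.740250 - (-4.469955)×(1.740250 - 2.870000)/(-4.469955 - 12.769903)
       = 2.033172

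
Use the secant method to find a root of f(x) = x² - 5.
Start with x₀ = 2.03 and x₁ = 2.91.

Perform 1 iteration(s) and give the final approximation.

f(x) = x² - 5
x₀ = 2.03, x₁ = 2.91

Secant formula: x_{n+1} = x_n - f(x_n)(x_n - x_{n-1})/(f(x_n) - f(x_{n-1}))

Iteration 1:
  f(2.030000) = -0.879100
  f(2.910000) = 3.468100
  x_2 = 2.910000 - 3.468100×(2.910000 - 2.030000)/(3.468100 - (-0.879100))
       = 2.207955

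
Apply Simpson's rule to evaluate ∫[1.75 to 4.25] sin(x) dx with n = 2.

f(x) = sin(x)
a = 1.75, b = 4.25, n = 2
h = (b - a)/n = 1.250000

Simpson's rule: (h/3)[f(x₀) + 4f(x₁) + 2f(x₂) + ... + f(xₙ)]

x_0 = 1.7500, f(x_0) = 0.983986, coefficient = 1
x_1 = 3.0000, f(x_1) = 0.141120, coefficient = 4
x_2 = 4.2500, f(x_2) = -0.894989, coefficient = 1

I ≈ (1.250000/3) × 0.653477 = 0.272282
Exact value: 0.267841
Error: 0.004440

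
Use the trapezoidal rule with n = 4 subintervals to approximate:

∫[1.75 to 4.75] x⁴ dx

f(x) = x⁴
a = 1.75, b = 4.75, n = 4
h = (b - a)/n = 0.750000

Trapezoidal rule: (h/2)[f(x₀) + 2f(x₁) + 2f(x₂) + ... + f(xₙ)]

x_0 = 1.7500, f(x_0) = 9.378906, coefficient = 1
x_1 = 2.5000, f(x_1) = 39.062500, coefficient = 2
x_2 = 3.2500, f(x_2) = 111.566406, coefficient = 2
x_3 = 4.0000, f(x_3) = 256.000000, coefficient = 2
x_4 = 4.7500, f(x_4) = 509.066406, coefficient = 1

I ≈ (0.750000/2) × 1331.703125 = 499.388672
Exact value: 480.330469
Error: 19.058203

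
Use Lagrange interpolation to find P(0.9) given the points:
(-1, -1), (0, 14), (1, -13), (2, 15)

Lagrange interpolation formula:
P(x) = Σ yᵢ × Lᵢ(x)
where Lᵢ(x) = Π_{j≠i} (x - xⱼ)/(xᵢ - xⱼ)

L_0(0.9) = (0.9 - 0)/(-1 - 0) × (0.9 - 1)/(-1 - 1) × (0.9 - 2)/(-1 - 2) = -0.016500
L_1(0.9) = (0.9 - (-1))/(0 - (-1)) × (0.9 - 1)/(0 - 1) × (0.9 - 2)/(0 - 2) = 0.104500
L_2(0.9) = (0.9 - (-1))/(1 - (-1)) × (0.9 - 0)/(1 - 0) × (0.9 - 2)/(1 - 2) = 0.940500
L_3(0.9) = (0.9 - (-1))/(2 - (-1)) × (0.9 - 0)/(2 - 0) × (0.9 - 1)/(2 - 1) = -0.028500

P(0.9) = (-1)×L_0(0.9) + 14×L_1(0.9) + (-13)×L_2(0.9) + 15×L_3(0.9)
P(0.9) = -11.174500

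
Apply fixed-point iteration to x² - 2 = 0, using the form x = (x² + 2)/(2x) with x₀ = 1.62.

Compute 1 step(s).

Equation: x² - 2 = 0
Fixed-point form: x = (x² + 2)/(2x)
x₀ = 1.62

x_1 = g(1.620000) = 1.427284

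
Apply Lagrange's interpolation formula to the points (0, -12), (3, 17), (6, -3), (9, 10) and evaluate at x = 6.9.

Lagrange interpolation formula:
P(x) = Σ yᵢ × Lᵢ(x)
where Lᵢ(x) = Π_{j≠i} (x - xⱼ)/(xᵢ - xⱼ)

L_0(6.9) = (6.9 - 3)/(0 - 3) × (6.9 - 6)/(0 - 6) × (6.9 - 9)/(0 - 9) = 0.045500
L_1(6.9) = (6.9 - 0)/(3 - 0) × (6.9 - 6)/(3 - 6) × (6.9 - 9)/(3 - 9) = -0.241500
L_2(6.9) = (6.9 - 0)/(6 - 0) × (6.9 - 3)/(6 - 3) × (6.9 - 9)/(6 - 9) = 1.046500
L_3(6.9) = (6.9 - 0)/(9 - 0) × (6.9 - 3)/(9 - 3) × (6.9 - 6)/(9 - 6) = 0.149500

P(6.9) = (-12)×L_0(6.9) + 17×L_1(6.9) + (-3)×L_2(6.9) + 10×L_3(6.9)
P(6.9) = -6.296000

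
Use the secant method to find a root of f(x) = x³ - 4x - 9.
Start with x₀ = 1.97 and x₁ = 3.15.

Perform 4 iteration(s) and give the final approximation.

f(x) = x³ - 4x - 9
x₀ = 1.97, x₁ = 3.15

Secant formula: x_{n+1} = x_n - f(x_n)(x_n - x_{n-1})/(f(x_n) - f(x_{n-1}))

Iteration 1:
  f(1.970000) = -9.234627
  f(3.150000) = 9.655875
  x_2 = 3.150000 - 9.655875×(3.150000 - 1.970000)/(9.655875 - (-9.234627))
       = 2.546843
Iteration 2:
  f(3.150000) = 9.655875
  f(2.546843) = -2.667501
  x_3 = 2.546843 - (-2.667501)×(2.546843 - 3.150000)/(-2.667501 - 9.655875)
       = 2.677402
Iteration 3:
  f(2.546843) = -2.667501
  f(2.677402) = -0.516705
  x_4 = 2.677402 - (-0.516705)×(2.677402 - 2.546843)/(-0.516705 - (-2.667501))
       = 2.708767
Iteration 4:
  f(2.677402) = -0.516705
  f(2.708767) = 0.040290
  x_5 = 2.708767 - 0.040290×(2.708767 - 2.677402)/(0.040290 - (-0.516705))
       = 2.706498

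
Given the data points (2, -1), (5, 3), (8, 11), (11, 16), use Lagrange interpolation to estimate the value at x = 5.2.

Lagrange interpolation formula:
P(x) = Σ yᵢ × Lᵢ(x)
where Lᵢ(x) = Π_{j≠i} (x - xⱼ)/(xᵢ - xⱼ)

L_0(5.2) = (5.2 - 5)/(2 - 5) × (5.2 - 8)/(2 - 8) × (5.2 - 11)/(2 - 11) = -0.020049
L_1(5.2) = (5.2 - 2)/(5 - 2) × (5.2 - 8)/(5 - 8) × (5.2 - 11)/(5 - 11) = 0.962370
L_2(5.2) = (5.2 - 2)/(8 - 2) × (5.2 - 5)/(8 - 5) × (5.2 - 11)/(8 - 11) = 0.068741
L_3(5.2) = (5.2 - 2)/(11 - 2) × (5.2 - 5)/(11 - 5) × (5.2 - 8)/(11 - 8) = -0.011062

P(5.2) = (-1)×L_0(5.2) + 3×L_1(5.2) + 11×L_2(5.2) + 16×L_3(5.2)
P(5.2) = 3.486321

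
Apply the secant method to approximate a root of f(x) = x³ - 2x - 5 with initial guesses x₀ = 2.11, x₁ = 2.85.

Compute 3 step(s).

f(x) = x³ - 2x - 5
x₀ = 2.11, x₁ = 2.85

Secant formula: x_{n+1} = x_n - f(x_n)(x_n - x_{n-1})/(f(x_n) - f(x_{n-1}))

Iteration 1:
  f(2.110000) = 0.173931
  f(2.850000) = 12.449125
  x_2 = 2.850000 - 12.449125×(2.850000 - 2.110000)/(12.449125 - 0.173931)
       = 2.099515
Iteration 2:
  f(2.850000) = 12.449125
  f(2.099515) = 0.055552
  x_3 = 2.099515 - 0.055552×(2.099515 - 2.850000)/(0.055552 - 12.449125)
       = 2.096151
Iteration 3:
  f(2.099515) = 0.055552
  f(2.096151) = 0.017867
  x_4 = 2.096151 - 0.017867×(2.096151 - 2.099515)/(0.017867 - 0.055552)
       = 2.094556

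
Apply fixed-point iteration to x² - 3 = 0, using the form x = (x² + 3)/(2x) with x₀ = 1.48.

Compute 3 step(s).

Equation: x² - 3 = 0
Fixed-point form: x = (x² + 3)/(2x)
x₀ = 1.48

x_1 = g(1.480000) = 1.753514
x_2 = g(1.753514) = 1.732182
x_3 = g(1.732182) = 1.732051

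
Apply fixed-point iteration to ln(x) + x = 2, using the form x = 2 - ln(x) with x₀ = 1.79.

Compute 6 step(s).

Equation: ln(x) + x = 2
Fixed-point form: x = 2 - ln(x)
x₀ = 1.79

x_1 = g(1.790000) = 1.417784
x_2 = g(1.417784) = 1.650905
x_3 = g(1.650905) = 1.498677
x_4 = g(1.498677) = 1.595418
x_5 = g(1.595418) = 1.532865
x_6 = g(1.532865) = 1.572862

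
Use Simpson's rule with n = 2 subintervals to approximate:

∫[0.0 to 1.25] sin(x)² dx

f(x) = sin(x)²
a = 0.0, b = 1.25, n = 2
h = (b - a)/n = 0.625000

Simpson's rule: (h/3)[f(x₀) + 4f(x₁) + 2f(x₂) + ... + f(xₙ)]

x_0 = 0.0000, f(x_0) = 0.000000, coefficient = 1
x_1 = 0.6250, f(x_1) = 0.342339, coefficient = 4
x_2 = 1.2500, f(x_2) = 0.900572, coefficient = 1

I ≈ (0.625000/3) × 2.269927 = 0.472901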